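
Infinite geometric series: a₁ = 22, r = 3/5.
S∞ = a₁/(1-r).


S∞ = a₁/(1-r) = 22/(1 - 3/5)
= 22/(2/5)
= 55

S∞ = 55


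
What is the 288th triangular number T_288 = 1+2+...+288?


n(n+1)/2 = 288×289/2 = 83232/2 = 41616

Σk = 41616


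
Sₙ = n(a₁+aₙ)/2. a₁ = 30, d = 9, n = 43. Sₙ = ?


aₙ = 30 + (43-1)×9 = 408
Sₙ = n(a₁+aₙ)/2 = 43×(30+408)/2
= 43×438/2 = 9417

S_43 = 9417


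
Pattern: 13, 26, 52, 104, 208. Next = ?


Pattern: geometric (r=2)
Terms: 13, 26, 52, 104, 208
Next term = 416

Next term = 416


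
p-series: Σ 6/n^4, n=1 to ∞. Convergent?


p-series test: Σ c/n^p converges if p > 1, diverges if p ≤ 1 (constant c > 0 doesn't affect convergence).
p = 4
4 > 1 → CONVERGES

Converges (p = 4 > 1)


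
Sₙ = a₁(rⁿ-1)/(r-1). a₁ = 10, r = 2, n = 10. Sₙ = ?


Sₙ = 10×(2^10 - 1)/(2 - 1)
= 10×(1024 - 1)/1
= 10×1023/1
= 10230

S_10 = 10230


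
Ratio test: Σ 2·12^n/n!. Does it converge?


aₙ = 2·12^n/n!
a_{n+1}/aₙ = 12^(n+1)/(n+1)! × n!/12^n  (constant 2 cancels)
= 12/(n+1)
L = lim(n→∞) 12/(n+1) = 0
L < 1 → series CONVERGES

Converges (ratio test: L = 0 < 1)


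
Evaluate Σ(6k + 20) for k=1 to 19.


Σ(6k+20) = 6·Σk + 20·n
= 6·190 + 20·19
= 1140 + 380 = 1520

Σ = 1520


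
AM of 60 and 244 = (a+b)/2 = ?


AM = (60 + 244)/2 = 304/2 = 152

AM = 152


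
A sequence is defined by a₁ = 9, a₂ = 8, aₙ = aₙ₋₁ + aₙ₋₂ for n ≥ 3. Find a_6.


Computing iteratively: 9, 8, 17, 25, 42, 67
a_6 = 67

a_6 = 67


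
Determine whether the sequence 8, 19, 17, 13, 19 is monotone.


Differences: 11, -2, -4, 6
Difference at position 1 is +11 (> 0) but position 2 is -2 (< 0) — sequence both rises and falls
→ NOT monotonic

Not monotonic


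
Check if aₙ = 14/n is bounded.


a₁ = 14, a₂ = 14/2, a₃ = 14/3, ...
0 < aₙ ≤ 14 for all n ≥ 1
Lower bound: 0, Upper bound: 14
The sequence IS bounded

Bounded (0 < aₙ ≤ 14)


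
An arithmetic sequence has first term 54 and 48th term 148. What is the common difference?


d = (aₙ - a₁)/(n-1)
= (148 - 54)/(48-1)
= 94/47 = 2

d = 2


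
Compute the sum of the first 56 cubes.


n(n+1)/2 = 56×57/2 = 1596
Σk³ = 1596² = 2547216

Σk³ = 2547216


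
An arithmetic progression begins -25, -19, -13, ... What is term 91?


aₙ = a₁ + (n-1)d
= -25 + (91-1)×6
= -25 + 540
= 515

a_91 = 515


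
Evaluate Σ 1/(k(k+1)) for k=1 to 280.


1/(k(k+1)) = 1/k - 1/(k+1) (partial fractions)
Telescoping: Σ = 1 - 1/281 = 280/281

Sum = 280/281


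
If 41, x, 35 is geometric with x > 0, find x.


GM = √(41×35) = √1435 = 37.8814

GM = 37.8814


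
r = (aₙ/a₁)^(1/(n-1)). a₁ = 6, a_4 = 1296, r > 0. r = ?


r^(n-1) = aₙ/a₁
r^3 = 1296/6 = 216
r = 216^(1/3)
= 6

r = 6


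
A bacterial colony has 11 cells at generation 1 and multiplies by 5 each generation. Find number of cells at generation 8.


aₙ = a₁·r^(n-1)
= 11×5^7
= 11×78125
= 859375

a_8 = 859375


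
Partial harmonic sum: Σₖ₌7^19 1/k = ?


Σₖ₌7^19 1/k = 1/7 + 1/8 + 1/9 + ... + 1/19
= 17036375/15519504
≈ 1.0977

Sum = 17036375/15519504 ≈ 1.0977


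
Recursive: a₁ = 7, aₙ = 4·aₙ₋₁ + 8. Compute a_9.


Computing step by step:
a_1 = 7
a_2 = 36
a_3 = 152
a_4 = 616
a_5 = 2472
a_6 = 9896
a_7 = 39592
a_8 = 158376
a_9 = 633512


a_9 = 633512


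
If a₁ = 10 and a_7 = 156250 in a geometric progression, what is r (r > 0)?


r^(n-1) = aₙ/a₁
r^6 = 156250/10 = 15625
r = 15625^(1/6)
= ±5; taking r > 0 gives r = 5

r = 5


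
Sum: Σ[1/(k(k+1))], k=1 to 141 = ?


1/(k(k+1)) = 1/k - 1/(k+1) (partial fractions)
Telescoping: Σ = 1 - 1/142 = 141/142

Sum = 141/142


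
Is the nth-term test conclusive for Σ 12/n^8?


lim(n→∞) 12/n^8 = 0
lim aₙ = 0 → nth-term test is INCONCLUSIVE
(Need other tests; this is actually a convergent p-series with p=8 > 1)

Inconclusive (lim aₙ = 0; need another test)


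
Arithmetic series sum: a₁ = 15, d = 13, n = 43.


aₙ = 15 + (43-1)×13 = 561
Sₙ = n(a₁+aₙ)/2 = 43×(15+561)/2
= 43×576/2 = 12384

S_43 = 12384


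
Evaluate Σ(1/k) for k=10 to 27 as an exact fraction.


Σₖ₌10^27 1/k = 1/10 + 1/11 + 1/12 + ... + 1/27
= 85332099113/80313433200
≈ 1.0625

Sum = 85332099113/80313433200 ≈ 1.0625


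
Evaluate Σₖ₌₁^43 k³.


n(n+1)/2 = 43×44/2 = 946
Σk³ = 946² = 894916

Σk³ = 894916


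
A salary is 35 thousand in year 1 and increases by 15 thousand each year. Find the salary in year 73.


aₙ = a₁ + (n-1)d
= 35 + (73-1)×15
= 35 + 1080
= 1115

a_73 = 1115


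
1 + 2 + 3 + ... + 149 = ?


n(n+1)/2 = 149×150/2 = 22350/2 = 11175

Σk = 11175


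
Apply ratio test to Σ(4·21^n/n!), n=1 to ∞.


aₙ = 4·21^n/n!
a_{n+1}/aₙ = 21^(n+1)/(n+1)! × n!/21^n  (constant 4 cancels)
= 21/(n+1)
L = lim(n→∞) 21/(n+1) = 0
L < 1 → series CONVERGES

Converges (ratio test: L = 0 < 1)


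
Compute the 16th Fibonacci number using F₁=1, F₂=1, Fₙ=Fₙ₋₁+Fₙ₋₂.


Fibonacci sequence: 1, 1, 2, 3, 5, 8, 13, 21, 34, 55, 89, ...
F(16) = 987

F(16) = 987


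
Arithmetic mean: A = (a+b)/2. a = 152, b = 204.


AM = (152 + 204)/2 = 356/2 = 178

AM = 178


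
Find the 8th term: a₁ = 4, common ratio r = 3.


aₙ = a₁·r^(n-1)
= 4×3^7
= 4×2187
= 8748

a_8 = 8748


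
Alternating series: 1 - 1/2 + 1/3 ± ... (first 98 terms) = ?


S = 1 - 1/2 + 1/3 - 1/4 + 1/5 - 1/6 + 1/7 - 1/8 ± ...
= 0.6881
(Full series converges to +ln(2) ≈ +0.6931)

S_98 = 0.6881


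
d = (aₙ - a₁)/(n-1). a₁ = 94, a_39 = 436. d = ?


d = (aₙ - a₁)/(n-1)
= (436 - 94)/(39-1)
= 342/38 = 9

d = 9


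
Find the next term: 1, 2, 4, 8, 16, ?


Pattern: powers of 2: 2ⁿ
Terms: 1, 2, 4, 8, 16
Next term = 32

Next term = 32


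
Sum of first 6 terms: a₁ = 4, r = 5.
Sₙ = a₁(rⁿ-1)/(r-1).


Sₙ = 4×(5^6 - 1)/(5 - 1)
= 4×(15625 - 1)/4
= 4×15624/4
= 15624

S_6 = 15624


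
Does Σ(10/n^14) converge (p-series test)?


p-series test: Σ c/n^p converges if p > 1, diverges if p ≤ 1 (constant c > 0 doesn't affect convergence).
p = 14
14 > 1 → CONVERGES

Converges (p = 14 > 1)


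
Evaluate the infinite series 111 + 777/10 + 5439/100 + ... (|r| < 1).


S∞ = a₁/(1-r) = 111/(1 - 7/10)
= 111/(3/10)
= 370

S∞ = 370


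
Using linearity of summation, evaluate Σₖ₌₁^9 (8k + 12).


Σ(8k+12) = 8·Σk + 12·n
= 8·45 + 12·9
= 360 + 108 = 468

Σ = 468


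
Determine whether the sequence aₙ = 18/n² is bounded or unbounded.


a₁ = 18, a₂ = 18/4, a₃ = 18/9, ...
0 < aₙ ≤ 18 for all n ≥ 1
The sequence IS bounded

Bounded (0 < aₙ ≤ 18)


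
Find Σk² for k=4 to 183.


Σₖ₌4^183 k² = Σₖ₌₁^183 k² − Σₖ₌₁^3 k²
= 183·184·367/6 − 3·4·7/6
= 2059604 − 14 = 2059590

Σk² = 2059590


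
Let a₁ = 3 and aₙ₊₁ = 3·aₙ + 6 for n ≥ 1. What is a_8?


Computing step by step:
a_1 = 3
a_2 = 15
a_3 = 51
a_4 = 159
a_5 = 483
a_6 = 1455
a_7 = 4371
a_8 = 13119


a_8 = 13119


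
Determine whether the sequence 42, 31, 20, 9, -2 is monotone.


Differences: -11, -11, -11, -11
All differences < 0 → strictly DECREASING

Monotonically decreasing


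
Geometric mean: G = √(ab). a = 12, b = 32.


GM = √(12×32) = √384 = 19.5959

GM = 19.5959


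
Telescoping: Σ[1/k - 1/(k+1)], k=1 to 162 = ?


Telescoping: adjacent terms cancel.
= 1/1 - 1/163
= 1 - 1/163 = 162/163

Sum = 162/163


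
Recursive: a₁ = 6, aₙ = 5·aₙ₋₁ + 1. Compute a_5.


Computing step by step:
a_1 = 6
a_2 = 31
a_3 = 156
a_4 = 781
a_5 = 3906


a_5 = 3906


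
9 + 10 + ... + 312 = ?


Σₖ₌9^312 k = Σₖ₌₁^312 k − Σₖ₌₁^8 k
= 312·313/2 − 8·9/2
= 48828 − 36 = 48792

Σk = 48792


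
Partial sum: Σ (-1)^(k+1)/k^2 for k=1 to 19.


S = 1 - 1/4 + 1/9 - 1/16 + 1/25 - 1/36 + 1/49 - 1/64 ± ...
= 0.8238
(Full series converges to +π²/12 ≈ +0.8225)

S_19 = 0.8238


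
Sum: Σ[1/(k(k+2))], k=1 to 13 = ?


1/(k(k+2)) = (1/2)·(1/k - 1/(k+2)) (partial fractions)
Telescoping: Σ = (1/2)·(1 + 1/2 - 1/14 - 1/15) = 143/210

Sum = 143/210


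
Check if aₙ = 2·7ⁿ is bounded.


aₙ = 2·7ⁿ → as n→∞, aₙ→∞ (since base 7 > 1)
No finite upper bound exists
The sequence is UNBOUNDED

Unbounded (aₙ → ∞ as n → ∞)


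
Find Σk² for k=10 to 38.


Σₖ₌10^38 k² = Σₖ₌₁^38 k² − Σₖ₌₁^9 k²
= 38·39·77/6 − 9·10·19/6
= 19019 − 285 = 18734

Σk² = 18734


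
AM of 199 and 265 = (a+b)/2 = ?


AM = (199 + 265)/2 = 464/2 = 232

AM = 232


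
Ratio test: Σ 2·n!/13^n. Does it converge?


aₙ = 2·n!/13^n
a_{n+1}/aₙ = (n+1)!/13^(n+1) × 13^n/n!  (constant 2 cancels)
= (n+1)/13
L = lim(n→∞) (n+1)/13 = ∞
L > 1 → series DIVERGES

Diverges (ratio test: L = ∞ > 1)


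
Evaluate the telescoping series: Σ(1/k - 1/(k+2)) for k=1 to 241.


Telescoping with gap 2: two head and two tail terms survive.
= (1 + 1/2) - (1/242 + 1/243)
= 3/2 - 1/242 - 1/243 = 43862/29403

Sum = 43862/29403


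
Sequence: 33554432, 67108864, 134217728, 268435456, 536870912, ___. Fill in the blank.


Pattern: powers of 2: 2ⁿ
Terms: 33554432, 67108864, 134217728, 268435456, 536870912
Next term = 1073741824

Next term = 1073741824


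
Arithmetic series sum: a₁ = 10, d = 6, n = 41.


aₙ = 10 + (41-1)×6 = 250
Sₙ = n(a₁+aₙ)/2 = 41×(10+250)/2
= 41×260/2 = 5330

S_41 = 5330


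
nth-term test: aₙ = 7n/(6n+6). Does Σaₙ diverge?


lim(n→∞) 7n/(6n+6) = 7/6 = 7/6  (divide numerator and denominator by n)
lim aₙ = 7/6 ≠ 0 → series DIVERGES

Diverges (lim aₙ = 7/6 ≠ 0)


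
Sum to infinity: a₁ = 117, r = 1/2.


S∞ = a₁/(1-r) = 117/(1 - 1/2)
= 117/(1/2)
= 234

S∞ = 234


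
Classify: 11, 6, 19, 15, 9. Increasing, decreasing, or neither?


Differences: -5, 13, -4, -6
Difference at position 2 is +13 (> 0) but position 1 is -5 (< 0) — sequence both rises and falls
→ NOT monotonic

Not monotonic


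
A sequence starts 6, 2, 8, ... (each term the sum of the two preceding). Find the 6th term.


Computing iteratively: 6, 2, 8, 10, 18, 28
a_6 = 28

a_6 = 28


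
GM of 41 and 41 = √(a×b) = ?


GM = √(41×41) = √1681 = 41

GM = 41


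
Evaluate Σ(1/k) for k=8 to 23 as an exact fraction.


Σₖ₌8^23 1/k = 1/8 + 1/9 + 1/10 + ... + 1/23
= 679055651/594914320
≈ 1.1414

Sum = 679055651/594914320 ≈ 1.1414


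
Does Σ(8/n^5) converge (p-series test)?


p-series test: Σ c/n^p converges if p > 1, diverges if p ≤ 1 (constant c > 0 doesn't affect convergence).
p = 5
5 > 1 → CONVERGES

Converges (p = 5 > 1)


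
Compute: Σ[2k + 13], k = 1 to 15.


Σ(2k+13) = 2·Σk + 13·n
= 2·120 + 13·15
= 240 + 195 = 435

Σ = 435


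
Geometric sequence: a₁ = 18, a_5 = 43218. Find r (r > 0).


r^(n-1) = aₙ/a₁
r^4 = 43218/18 = 2401
r = 2401^(1/4)
= ±7; taking r > 0 gives r = 7

r = 7


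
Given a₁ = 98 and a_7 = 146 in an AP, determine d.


d = (aₙ - a₁)/(n-1)
= (146 - 98)/(7-1)
= 48/6 = 8

d = 8


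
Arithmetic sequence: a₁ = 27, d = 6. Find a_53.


aₙ = a₁ + (n-1)d
= 27 + (53-1)×6
= 27 + 312
= 339

a_53 = 339


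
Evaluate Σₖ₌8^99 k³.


Σₖ₌8^99 k³ = [99·100/2]² − [7·8/2]²
= 24502500 − 784 = 24501716

Σk³ = 24501716


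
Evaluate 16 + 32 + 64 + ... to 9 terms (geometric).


Sₙ = 16×(2^9 - 1)/(2 - 1)
= 16×(512 - 1)/1
= 16×511/1
= 8176

S_9 = 8176


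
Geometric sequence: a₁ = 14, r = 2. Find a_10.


aₙ = a₁·r^(n-1)
= 14×2^9
= 14×512
= 7168

a_10 = 7168


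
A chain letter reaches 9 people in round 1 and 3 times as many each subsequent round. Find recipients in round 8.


aₙ = a₁·r^(n-1)
= 9×3^7
= 9×2187
= 19683

a_8 = 19683


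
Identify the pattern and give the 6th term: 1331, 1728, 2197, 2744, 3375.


Pattern: perfect cubes: n³
Terms: 1331, 1728, 2197, 2744, 3375
Next term = 4096

Next term = 4096


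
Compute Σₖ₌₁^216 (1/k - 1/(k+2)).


Telescoping with gap 2: two head and two tail terms survive.
= (1 + 1/2) - (1/217 + 1/218)
= 3/2 - 1/217 - 1/218 = 35262/23653

Sum = 35262/23653


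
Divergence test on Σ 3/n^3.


lim(n→∞) 3/n^3 = 0
lim aₙ = 0 → nth-term test is INCONCLUSIVE
(Need other tests; this is actually a convergent p-series with p=3 > 1)

Inconclusive (lim aₙ = 0; need another test)


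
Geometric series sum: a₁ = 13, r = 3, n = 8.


Sₙ = 13×(3^8 - 1)/(3 - 1)
= 13×(6561 - 1)/2
= 13×6560/2
= 42640

S_8 = 42640


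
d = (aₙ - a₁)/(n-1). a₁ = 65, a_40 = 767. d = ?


d = (aₙ - a₁)/(n-1)
= (767 - 65)/(40-1)
= 702/39 = 18

d = 18


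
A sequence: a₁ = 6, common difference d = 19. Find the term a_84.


aₙ = a₁ + (n-1)d
= 6 + (84-1)×19
= 6 + 1577
= 1583

a_84 = 1583


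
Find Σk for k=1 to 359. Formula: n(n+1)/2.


n(n+1)/2 = 359×360/2 = 129240/2 = 64620

Σk = 64620


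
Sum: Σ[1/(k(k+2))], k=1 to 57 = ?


1/(k(k+2)) = (1/2)·(1/k - 1/(k+2)) (partial fractions)
Telescoping: Σ = (1/2)·(1 + 1/2 - 1/58 - 1/59) = 1254/1711

Sum = 1254/1711


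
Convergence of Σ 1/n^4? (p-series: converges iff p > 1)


p-series test: Σ c/n^p converges if p > 1, diverges if p ≤ 1 (constant c > 0 doesn't affect convergence).
p = 4
4 > 1 → CONVERGES

Converges (p = 4 > 1)


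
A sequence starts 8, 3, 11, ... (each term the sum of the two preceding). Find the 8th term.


Computing iteratively: 8, 3, 11, 14, 25, 39, 64, 103
a_8 = 103

a_8 = 103


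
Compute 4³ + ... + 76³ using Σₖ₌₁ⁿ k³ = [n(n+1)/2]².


Σₖ₌4^76 k³ = [76·77/2]² − [3·4/2]²
= 8561476 − 36 = 8561440

Σk³ = 8561440


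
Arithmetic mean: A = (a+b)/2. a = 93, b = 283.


AM = (93 + 283)/2 = 376/2 = 188

AM = 188


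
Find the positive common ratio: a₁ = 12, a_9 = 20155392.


r^(n-1) = aₙ/a₁
r^8 = 20155392/12 = 1679616
r = 1679616^(1/8)
= ±6; taking r > 0 gives r = 6

r = 6


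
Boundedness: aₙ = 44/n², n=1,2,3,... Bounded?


a₁ = 44, a₂ = 44/4, a₃ = 44/9, ...
0 < aₙ ≤ 44 for all n ≥ 1
The sequence IS bounded

Bounded (0 < aₙ ≤ 44)


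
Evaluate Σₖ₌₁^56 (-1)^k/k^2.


S = -1 + 1/4 - 1/9 + 1/16 - 1/25 + 1/36 - 1/49 + 1/64 ± ...
= -0.8223
(Full series converges to -π²/12 ≈ -0.8225)

S_56 = -0.8223


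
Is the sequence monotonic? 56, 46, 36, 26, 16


Differences: -10, -10, -10, -10
All differences < 0 → strictly DECREASING

Monotonically decreasing


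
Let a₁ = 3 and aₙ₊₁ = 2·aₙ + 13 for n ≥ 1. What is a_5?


Computing step by step:
a_1 = 3
a_2 = 19
a_3 = 51
a_4 = 115
a_5 = 243


a_5 = 243


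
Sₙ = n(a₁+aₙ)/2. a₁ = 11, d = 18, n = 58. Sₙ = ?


aₙ = 11 + (58-1)×18 = 1037
Sₙ = n(a₁+aₙ)/2 = 58×(11+1037)/2
= 58×1048/2 = 30392

S_58 = 30392


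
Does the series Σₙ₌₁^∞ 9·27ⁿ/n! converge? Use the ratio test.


aₙ = 9·27^n/n!
a_{n+1}/aₙ = 27^(n+1)/(n+1)! × n!/27^n  (constant 9 cancels)
= 27/(n+1)
L = lim(n→∞) 27/(n+1) = 0
L < 1 → series CONVERGES

Converges (ratio test: L = 0 < 1)


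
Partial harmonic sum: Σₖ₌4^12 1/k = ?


Σₖ₌4^12 1/k = 1/4 + 1/5 + 1/6 + 1/7 + 1/8 + 1/9 + 1/10 + 1/11 + 1/12
= 35201/27720
≈ 1.2699

Sum = 35201/27720 ≈ 1.2699


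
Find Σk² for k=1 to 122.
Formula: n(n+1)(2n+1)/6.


n = 122
n(n+1)(2n+1)/6 = 122×123×245/6
= 3676470/6 = 612745

Σk² = 612745


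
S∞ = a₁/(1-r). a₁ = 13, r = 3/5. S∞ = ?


S∞ = a₁/(1-r) = 13/(1 - 3/5)
= 13/(2/5)
= 65/2

S∞ = 65/2


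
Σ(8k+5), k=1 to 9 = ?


Σ(8k+5) = 8·Σk + 5·n
= 8·45 + 5·9
= 360 + 45 = 405

Σ = 405


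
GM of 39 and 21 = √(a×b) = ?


GM = √(39×21) = √819 = 28.6182

GM = 28.6182


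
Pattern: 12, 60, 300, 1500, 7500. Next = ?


Pattern: geometric (r=5)
Terms: 12, 60, 300, 1500, 7500
Next term = 37500

Next term = 37500


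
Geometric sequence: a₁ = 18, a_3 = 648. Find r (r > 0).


r^(n-1) = aₙ/a₁
r^2 = 648/18 = 36
r = 36^(1/2)
= ±6; taking r > 0 gives r = 6

r = 6


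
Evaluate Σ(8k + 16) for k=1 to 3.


Σ(8k+16) = 8·Σk + 16·n
= 8·6 + 16·3
= 48 + 48 = 96

Σ = 96


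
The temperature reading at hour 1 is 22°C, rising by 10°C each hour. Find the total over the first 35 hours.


aₙ = 22 + (35-1)×10 = 362
Sₙ = n(a₁+aₙ)/2 = 35×(22+362)/2
= 35×384/2 = 6720

S_35 = 6720


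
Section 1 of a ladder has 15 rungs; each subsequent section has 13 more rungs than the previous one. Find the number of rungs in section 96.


aₙ = a₁ + (n-1)d
= 15 + (96-1)×13
= 15 + 1235
= 1250

a_96 = 1250


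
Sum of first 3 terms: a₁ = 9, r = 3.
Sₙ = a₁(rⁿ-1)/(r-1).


Sₙ = 9×(3^3 - 1)/(3 - 1)
= 9×(27 - 1)/2
= 9×26/2
= 117

S_3 = 117


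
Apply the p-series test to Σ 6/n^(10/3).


p-series test: Σ c/n^p converges if p > 1, diverges if p ≤ 1 (constant c > 0 doesn't affect convergence).
p = 10/3
10/3 > 1 → CONVERGES

Converges (p = 10/3 > 1)


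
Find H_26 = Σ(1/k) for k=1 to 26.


H_26 = 1/1 + 1/2 + 1/3 + ... + 1/26
= 34395742267/8923714800
≈ 3.8544

H_26 = 34395742267/8923714800 ≈ 3.8544


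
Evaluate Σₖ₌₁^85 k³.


n(n+1)/2 = 85×86/2 = 3655
Σk³ = 3655² = 13359025

Σk³ = 13359025


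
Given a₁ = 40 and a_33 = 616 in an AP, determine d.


d = (aₙ - a₁)/(n-1)
= (616 - 40)/(33-1)
= 576/32 = 18

d = 18


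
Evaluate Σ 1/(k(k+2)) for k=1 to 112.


1/(k(k+2)) = (1/2)·(1/k - 1/(k+2)) (partial fractions)
Telescoping: Σ = (1/2)·(1 + 1/2 - 1/113 - 1/114) = 4774/6441

Sum = 4774/6441


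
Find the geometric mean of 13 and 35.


GM = √(13×35) = √455 = 21.3307

GM = 21.3307


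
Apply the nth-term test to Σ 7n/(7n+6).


lim(n→∞) 7n/(7n+6) = 7/7 = 1  (divide numerator and denominator by n)
lim aₙ = 1 ≠ 0 → series DIVERGES

Diverges (lim aₙ = 1 ≠ 0)


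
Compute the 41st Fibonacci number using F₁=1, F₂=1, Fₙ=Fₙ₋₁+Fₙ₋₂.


Fibonacci sequence: 1, 1, 2, 3, 5, 8, 13, 21, 34, 55, 89, ...
F(41) = 165580141

F(41) = 165580141


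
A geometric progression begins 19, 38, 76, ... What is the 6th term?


aₙ = a₁·r^(n-1)
= 19×2^5
= 19×32
= 608

a_6 = 608


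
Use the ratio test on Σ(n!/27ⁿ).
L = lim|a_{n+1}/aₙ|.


aₙ = n!/27^n
a_{n+1}/aₙ = (n+1)!/27^(n+1) × 27^n/n!
= (n+1)/27
L = lim(n→∞) (n+1)/27 = ∞
L > 1 → series DIVERGES

Diverges (ratio test: L = ∞ > 1)


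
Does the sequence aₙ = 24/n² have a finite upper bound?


a₁ = 24, a₂ = 24/4, a₃ = 24/9, ...
0 < aₙ ≤ 24 for all n ≥ 1
The sequence IS bounded

Bounded (0 < aₙ ≤ 24)


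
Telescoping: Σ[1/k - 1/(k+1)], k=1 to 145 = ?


Telescoping: adjacent terms cancel.
= 1/1 - 1/146
= 1 - 1/146 = 145/146

Sum = 145/146


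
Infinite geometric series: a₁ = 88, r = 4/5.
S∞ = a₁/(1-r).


S∞ = a₁/(1-r) = 88/(1 - 4/5)
= 88/(1/5)
= 440

S∞ = 440


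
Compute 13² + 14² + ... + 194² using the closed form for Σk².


Σₖ₌13^194 k² = Σₖ₌₁^194 k² − Σₖ₌₁^12 k²
= 194·195·389/6 − 12·13·25/6
= 2452645 − 650 = 2451995

Σk² = 2451995


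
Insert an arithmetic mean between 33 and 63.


AM = (33 + 63)/2 = 96/2 = 48

AM = 48


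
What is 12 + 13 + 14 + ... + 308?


Σₖ₌12^308 k = Σₖ₌₁^308 k − Σₖ₌₁^11 k
= 308·309/2 − 11·12/2
= 47586 − 66 = 47520

Σk = 47520


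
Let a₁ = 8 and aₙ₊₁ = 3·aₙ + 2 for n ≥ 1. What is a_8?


Computing step by step:
a_1 = 8
a_2 = 26
a_3 = 80
a_4 = 242
a_5 = 728
a_6 = 2186
a_7 = 6560
a_8 = 19682


a_8 = 19682


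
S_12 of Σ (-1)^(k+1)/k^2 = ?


S = 1 - 1/4 + 1/9 - 1/16 + 1/25 - 1/36 + 1/49 - 1/64 ± ...
= 0.8193
(Full series converges to +π²/12 ≈ +0.8225)

S_12 = 0.8193


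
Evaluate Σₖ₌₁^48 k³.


n(n+1)/2 = 48×49/2 = 1176
Σk³ = 1176² = 1382976

Σk³ = 1382976


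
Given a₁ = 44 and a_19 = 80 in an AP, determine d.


d = (aₙ - a₁)/(n-1)
= (80 - 44)/(19-1)
= 36/18 = 2

d = 2


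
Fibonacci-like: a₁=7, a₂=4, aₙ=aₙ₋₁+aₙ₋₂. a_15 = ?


Computing iteratively: 7, 4, 11, 15, 26, 41, 67, 108, 175, 283, 458, 741, ...
a_15 = 3139

a_15 = 3139


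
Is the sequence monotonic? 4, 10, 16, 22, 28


Differences: 6, 6, 6, 6
All differences > 0 → strictly INCREASING

Monotonically increasing


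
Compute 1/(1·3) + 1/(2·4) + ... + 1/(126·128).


1/(k(k+2)) = (1/2)·(1/k - 1/(k+2)) (partial fractions)
Telescoping: Σ = (1/2)·(1 + 1/2 - 1/127 - 1/128) = 24129/32512

Sum = 24129/32512


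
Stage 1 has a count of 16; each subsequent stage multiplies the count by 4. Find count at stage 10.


aₙ = a₁·r^(n-1)
= 16×4^9
= 16×262144
= 4194304

a_10 = 4194304


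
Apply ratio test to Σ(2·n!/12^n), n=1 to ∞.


aₙ = 2·n!/12^n
a_{n+1}/aₙ = (n+1)!/12^(n+1) × 12^n/n!  (constant 2 cancels)
= (n+1)/12
L = lim(n→∞) (n+1)/12 = ∞
L > 1 → series DIVERGES

Diverges (ratio test: L = ∞ > 1)


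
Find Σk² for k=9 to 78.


Σₖ₌9^78 k² = Σₖ₌₁^78 k² − Σₖ₌₁^8 k²
= 78·79·157/6 − 8·9·17/6
= 161239 − 204 = 161035

Σk² = 161035


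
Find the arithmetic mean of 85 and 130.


AM = (85 + 130)/2 = 215/2 = 107.5

AM = 107.5


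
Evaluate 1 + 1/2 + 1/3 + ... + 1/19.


H_19 = 1/1 + 1/2 + 1/3 + ... + 1/19
= 275295799/77597520
≈ 3.5477

H_19 = 275295799/77597520 ≈ 3.5477


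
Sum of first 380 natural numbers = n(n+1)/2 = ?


n(n+1)/2 = 380×381/2 = 144780/2 = 72390

Σk = 72390


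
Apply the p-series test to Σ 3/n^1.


p-series test: Σ c/n^p converges if p > 1, diverges if p ≤ 1 (constant c > 0 doesn't affect convergence).
p = 1
1 ≤ 1 → DIVERGES

Diverges (p = 1 ≤ 1)


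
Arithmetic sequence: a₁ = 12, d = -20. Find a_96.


aₙ = a₁ + (n-1)d
= 12 + (96-1)×-20
= 12 - 1900
= -1888

a_96 = -1888


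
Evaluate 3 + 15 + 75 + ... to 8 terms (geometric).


Sₙ = 3×(5^8 - 1)/(5 - 1)
= 3×(390625 - 1)/4
= 3×390624/4
= 292968

S_8 = 292968


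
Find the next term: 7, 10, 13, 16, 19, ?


Pattern: arithmetic (d=3)
Terms: 7, 10, 13, 16, 19
Next term = 22

Next term = 22


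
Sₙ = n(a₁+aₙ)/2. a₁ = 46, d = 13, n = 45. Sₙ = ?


aₙ = 46 + (45-1)×13 = 618
Sₙ = n(a₁+aₙ)/2 = 45×(46+618)/2
= 45×664/2 = 14940

S_45 = 14940


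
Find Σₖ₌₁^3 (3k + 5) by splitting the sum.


Σ(3k+5) = 3·Σk + 5·n
= 3·6 + 5·3
= 18 + 15 = 33

Σ = 33


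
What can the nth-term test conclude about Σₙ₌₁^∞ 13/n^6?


lim(n→∞) 13/n^6 = 0
lim aₙ = 0 → nth-term test is INCONCLUSIVE
(Need other tests; this is actually a convergent p-series with p=6 > 1)

Inconclusive (lim aₙ = 0; need another test)


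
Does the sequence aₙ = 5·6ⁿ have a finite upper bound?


aₙ = 5·6ⁿ → as n→∞, aₙ→∞ (since base 6 > 1)
No finite upper bound exists
The sequence is UNBOUNDED

Unbounded (aₙ → ∞ as n → ∞)


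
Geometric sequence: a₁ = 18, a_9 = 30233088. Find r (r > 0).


r^(n-1) = aₙ/a₁
r^8 = 30233088/18 = 1679616
r = 1679616^(1/8)
= ±6; taking r > 0 gives r = 6

r = 6


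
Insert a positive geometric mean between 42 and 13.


GM = √(42×13) = √546 = 23.3666

GM = 23.3666


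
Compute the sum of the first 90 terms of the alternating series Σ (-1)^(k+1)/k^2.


S = 1 - 1/4 + 1/9 - 1/16 + 1/25 - 1/36 + 1/49 - 1/64 ± ...
= 0.8224
(Full series converges to +π²/12 ≈ +0.8225)

S_90 = 0.8224


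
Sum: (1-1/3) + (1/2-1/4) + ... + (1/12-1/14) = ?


Telescoping with gap 2: two head and two tail terms survive.
= (1 + 1/2) - (1/13 + 1/14)
= 3/2 - 1/13 - 1/14 = 123/91

Sum = 123/91


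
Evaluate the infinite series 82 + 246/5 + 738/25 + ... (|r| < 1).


S∞ = a₁/(1-r) = 82/(1 - 3/5)
= 82/(2/5)
= 205

S∞ = 205


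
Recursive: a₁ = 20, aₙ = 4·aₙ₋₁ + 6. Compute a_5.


Computing step by step:
a_1 = 20
a_2 = 86
a_3 = 350
a_4 = 1406
a_5 = 5630


a_5 = 5630


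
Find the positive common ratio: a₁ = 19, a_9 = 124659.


r^(n-1) = aₙ/a₁
r^8 = 124659/19 = 6561
r = 6561^(1/8)
= ±3; taking r > 0 gives r = 3

r = 3


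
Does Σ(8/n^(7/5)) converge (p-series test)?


p-series test: Σ c/n^p converges if p > 1, diverges if p ≤ 1 (constant c > 0 doesn't affect convergence).
p = 7/5
7/5 > 1 → CONVERGES

Converges (p = 7/5 > 1)


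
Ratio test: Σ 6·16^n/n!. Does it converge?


aₙ = 6·16^n/n!
a_{n+1}/aₙ = 16^(n+1)/(n+1)! × n!/16^n  (constant 6 cancels)
= 16/(n+1)
L = lim(n→∞) 16/(n+1) = 0
L < 1 → series CONVERGES

Converges (ratio test: L = 0 < 1)


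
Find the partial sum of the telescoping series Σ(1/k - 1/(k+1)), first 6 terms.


Telescoping: adjacent terms cancel.
= 1/1 - 1/7
= 1 - 1/7 = 6/7

Sum = 6/7


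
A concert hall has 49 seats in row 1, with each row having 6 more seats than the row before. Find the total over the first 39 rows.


aₙ = 49 + (39-1)×6 = 277
Sₙ = n(a₁+aₙ)/2 = 39×(49+277)/2
= 39×326/2 = 6357

S_39 = 6357


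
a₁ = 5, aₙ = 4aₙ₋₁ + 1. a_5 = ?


Computing step by step:
a_1 = 5
a_2 = 21
a_3 = 85
a_4 = 341
a_5 = 1365


a_5 = 1365


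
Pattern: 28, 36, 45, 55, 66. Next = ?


Pattern: triangular numbers: n(n+1)/2
Terms: 28, 36, 45, 55, 66
Next term = 78

Next term = 78


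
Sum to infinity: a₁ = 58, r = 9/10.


S∞ = a₁/(1-r) = 58/(1 - 9/10)
= 58/(1/10)
= 580

S∞ = 580


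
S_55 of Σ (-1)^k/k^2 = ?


S = -1 + 1/4 - 1/9 + 1/16 - 1/25 + 1/36 - 1/49 + 1/64 ± ...
= -0.8226
(Full series converges to -π²/12 ≈ -0.8225)

S_55 = -0.8226


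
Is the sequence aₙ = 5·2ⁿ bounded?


aₙ = 5·2ⁿ → as n→∞, aₙ→∞ (since base 2 > 1)
No finite upper bound exists
The sequence is UNBOUNDED

Unbounded (aₙ → ∞ as n → ∞)


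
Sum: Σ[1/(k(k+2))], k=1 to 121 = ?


1/(k(k+2)) = (1/2)·(1/k - 1/(k+2)) (partial fractions)
Telescoping: Σ = (1/2)·(1 + 1/2 - 1/122 - 1/123) = 5566/7503

Sum = 5566/7503


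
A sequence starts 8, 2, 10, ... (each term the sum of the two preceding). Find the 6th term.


Computing iteratively: 8, 2, 10, 12, 22, 34
a_6 = 34

a_6 = 34


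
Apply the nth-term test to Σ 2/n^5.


lim(n→∞) 2/n^5 = 0
lim aₙ = 0 → nth-term test is INCONCLUSIVE
(Need other tests; this is actually a convergent p-series with p=5 > 1)

Inconclusive (lim aₙ = 0; need another test)


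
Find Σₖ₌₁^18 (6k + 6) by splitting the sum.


Σ(6k+6) = 6·Σk + 6·n
= 6·171 + 6·18
= 1026 + 108 = 1134

Σ = 1134


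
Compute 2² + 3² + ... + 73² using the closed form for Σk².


Σₖ₌2^73 k² = Σₖ₌₁^73 k² − Σₖ₌₁^1 k²
= 73·74·147/6 − 1·2·3/6
= 132349 − 1 = 132348

Σk² = 132348


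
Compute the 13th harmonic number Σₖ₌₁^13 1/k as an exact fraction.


H_13 = 1/1 + 1/2 + 1/3 + ... + 1/13
= 1145993/360360
≈ 3.1801

H_13 = 1145993/360360 ≈ 3.1801


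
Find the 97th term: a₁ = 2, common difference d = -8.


aₙ = a₁ + (n-1)d
= 2 + (97-1)×-8
= 2 - 768
= -766

a_97 = -766


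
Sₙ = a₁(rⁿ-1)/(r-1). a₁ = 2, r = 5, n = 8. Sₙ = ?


Sₙ = 2×(5^8 - 1)/(5 - 1)
= 2×(390625 - 1)/4
= 2×390624/4
= 195312

S_8 = 195312


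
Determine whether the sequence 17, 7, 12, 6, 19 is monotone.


Differences: -10, 5, -6, 13
Difference at position 2 is +5 (> 0) but position 1 is -10 (< 0) — sequence both rises and falls
→ NOT monotonic

Not monotonic


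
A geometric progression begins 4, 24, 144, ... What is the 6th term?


aₙ = a₁·r^(n-1)
= 4×6^5
= 4×7776
= 31104

a_6 = 31104


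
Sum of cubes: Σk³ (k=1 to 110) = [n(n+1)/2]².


n(n+1)/2 = 110×111/2 = 6105
Σk³ = 6105² = 37271025

Σk³ = 37271025


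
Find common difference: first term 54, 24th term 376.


d = (aₙ - a₁)/(n-1)
= (376 - 54)/(24-1)
= 322/23 = 14

d = 14


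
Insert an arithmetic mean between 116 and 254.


AM = (116 + 254)/2 = 370/2 = 185

AM = 185


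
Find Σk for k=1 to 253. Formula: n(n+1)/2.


n(n+1)/2 = 253×254/2 = 64262/2 = 32131

Σk = 32131


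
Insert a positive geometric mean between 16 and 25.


GM = √(16×25) = √400 = 20

GM = 20


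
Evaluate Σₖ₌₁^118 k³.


n(n+1)/2 = 118×119/2 = 7021
Σk³ = 7021² = 49294441

Σk³ = 49294441


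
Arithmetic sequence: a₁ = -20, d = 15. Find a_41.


aₙ = a₁ + (n-1)d
= -20 + (41-1)×15
= -20 + 600
= 580

a_41 = 580


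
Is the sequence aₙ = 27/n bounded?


a₁ = 27, a₂ = 27/2, a₃ = 27/3, ...
0 < aₙ ≤ 27 for all n ≥ 1
Lower bound: 0, Upper bound: 27
The sequence IS bounded

Bounded (0 < aₙ ≤ 27)


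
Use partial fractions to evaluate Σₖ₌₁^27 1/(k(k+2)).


1/(k(k+2)) = (1/2)·(1/k - 1/(k+2)) (partial fractions)
Telescoping: Σ = (1/2)·(1 + 1/2 - 1/28 - 1/29) = 1161/1624

Sum = 1161/1624


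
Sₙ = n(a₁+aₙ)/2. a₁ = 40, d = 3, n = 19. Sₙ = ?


aₙ = 40 + (19-1)×3 = 94
Sₙ = n(a₁+aₙ)/2 = 19×(40+94)/2
= 19×134/2 = 1273

S_19 = 1273


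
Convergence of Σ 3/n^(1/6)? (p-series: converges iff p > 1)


p-series test: Σ c/n^p converges if p > 1, diverges if p ≤ 1 (constant c > 0 doesn't affect convergence).
p = 1/6
1/6 ≤ 1 → DIVERGES

Diverges (p = 1/6 ≤ 1)


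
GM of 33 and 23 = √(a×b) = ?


GM = √(33×23) = √759 = 27.55

GM = 27.55


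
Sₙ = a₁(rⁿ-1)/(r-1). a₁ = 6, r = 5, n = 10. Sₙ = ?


Sₙ = 6×(5^10 - 1)/(5 - 1)
= 6×(9765625 - 1)/4
= 6×9765624/4
= 14648436

S_10 = 14648436


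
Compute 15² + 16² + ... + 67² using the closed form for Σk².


Σₖ₌15^67 k² = Σₖ₌₁^67 k² − Σₖ₌₁^14 k²
= 67·68·135/6 − 14·15·29/6
= 102510 − 1015 = 101495

Σk² = 101495


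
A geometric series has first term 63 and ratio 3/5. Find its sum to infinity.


S∞ = a₁/(1-r) = 63/(1 - 3/5)
= 63/(2/5)
= 315/2

S∞ = 315/2


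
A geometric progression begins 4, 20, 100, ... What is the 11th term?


aₙ = a₁·r^(n-1)
= 4×5^10
= 4×9765625
= 39062500

a_11 = 39062500


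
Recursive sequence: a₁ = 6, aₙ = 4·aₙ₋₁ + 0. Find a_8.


Computing step by step:
a_1 = 6
a_2 = 24
a_3 = 96
a_4 = 384
a_5 = 1536
a_6 = 6144
a_7 = 24576
a_8 = 98304


a_8 = 98304


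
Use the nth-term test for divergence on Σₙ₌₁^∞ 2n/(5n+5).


lim(n→∞) 2n/(5n+5) = 2/5 = 2/5  (divide numerator and denominator by n)
lim aₙ = 2/5 ≠ 0 → series DIVERGES

Diverges (lim aₙ = 2/5 ≠ 0)


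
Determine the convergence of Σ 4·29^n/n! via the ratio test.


aₙ = 4·29^n/n!
a_{n+1}/aₙ = 29^(n+1)/(n+1)! × n!/29^n  (constant 4 cancels)
= 29/(n+1)
L = lim(n→∞) 29/(n+1) = 0
L < 1 → series CONVERGES

Converges (ratio test: L = 0 < 1)


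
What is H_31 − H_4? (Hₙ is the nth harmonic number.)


Σₖ₌5^31 1/k = 1/5 + 1/6 + 1/7 + ... + 1/31
= 140353889699857/72201776446800
≈ 1.9439

Sum = 140353889699857/72201776446800 ≈ 1.9439


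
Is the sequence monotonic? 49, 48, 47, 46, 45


Differences: -1, -1, -1, -1
All differences < 0 → strictly DECREASING

Monotonically decreasing


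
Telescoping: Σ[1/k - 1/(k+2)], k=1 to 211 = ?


Telescoping with gap 2: two head and two tail terms survive.
= (1 + 1/2) - (1/212 + 1/213)
= 3/2 - 1/212 - 1/213 = 67309/45156

Sum = 67309/45156


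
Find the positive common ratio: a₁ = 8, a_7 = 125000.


r^(n-1) = aₙ/a₁
r^6 = 125000/8 = 15625
r = 15625^(1/6)
= ±5; taking r > 0 gives r = 5

r = 5


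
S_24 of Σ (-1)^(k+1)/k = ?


S = 1 - 1/2 + 1/3 - 1/4 + 1/5 - 1/6 + 1/7 - 1/8 ± ...
= 0.6727
(Full series converges to +ln(2) ≈ +0.6931)

S_24 = 0.6727


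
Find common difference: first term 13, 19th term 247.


d = (aₙ - a₁)/(n-1)
= (247 - 13)/(19-1)
= 234/18 = 13

d = 13


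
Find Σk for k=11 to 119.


Σₖ₌11^119 k = Σₖ₌₁^119 k − Σₖ₌₁^10 k
= 119·120/2 − 10·11/2
= 7140 − 55 = 7085

Σk = 7085


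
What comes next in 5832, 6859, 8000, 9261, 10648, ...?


Pattern: perfect cubes: n³
Terms: 5832, 6859, 8000, 9261, 10648
Next term = 12167

Next term = 12167


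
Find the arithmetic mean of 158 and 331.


AM = (158 + 331)/2 = 489/2 = 244.5

AM = 244.5


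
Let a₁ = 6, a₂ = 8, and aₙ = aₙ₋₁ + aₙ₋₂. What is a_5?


Computing iteratively: 6, 8, 14, 22, 36
a_5 = 36

a_5 = 36


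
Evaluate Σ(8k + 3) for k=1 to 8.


Σ(8k+3) = 8·Σk + 3·n
= 8·36 + 3·8
= 288 + 24 = 312

Σ = 312


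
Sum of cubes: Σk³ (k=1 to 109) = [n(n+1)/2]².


n(n+1)/2 = 109×110/2 = 5995
Σk³ = 5995² = 35940025

Σk³ = 35940025


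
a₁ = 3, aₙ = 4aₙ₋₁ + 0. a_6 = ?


Computing step by step:
a_1 = 3
a_2 = 12
a_3 = 48
a_4 = 192
a_5 = 768
a_6 = 3072


a_6 = 3072


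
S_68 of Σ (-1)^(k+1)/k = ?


S = 1 - 1/2 + 1/3 - 1/4 + 1/5 - 1/6 + 1/7 - 1/8 ± ...
= 0.6858
(Full series converges to +ln(2) ≈ +0.6931)

S_68 = 0.6858


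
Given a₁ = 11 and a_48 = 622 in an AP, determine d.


d = (aₙ - a₁)/(n-1)
= (622 - 11)/(48-1)
= 611/47 = 13

d = 13


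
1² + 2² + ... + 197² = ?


n = 197
n(n+1)(2n+1)/6 = 197×198×395/6
= 15407370/6 = 2567895

Σk² = 2567895


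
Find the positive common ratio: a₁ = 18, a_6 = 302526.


r^(n-1) = aₙ/a₁
r^5 = 302526/18 = 16807
r = 16807^(1/5)
= 7

r = 7


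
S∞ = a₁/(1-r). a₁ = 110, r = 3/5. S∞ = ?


S∞ = a₁/(1-r) = 110/(1 - 3/5)
= 110/(2/5)
= 275

S∞ = 275


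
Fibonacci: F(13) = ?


Fibonacci sequence: 1, 1, 2, 3, 5, 8, 13, 21, 34, 55, 89, ...
F(13) = 233

F(13) = 233


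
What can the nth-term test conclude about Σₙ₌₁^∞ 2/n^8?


lim(n→∞) 2/n^8 = 0
lim aₙ = 0 → nth-term test is INCONCLUSIVE
(Need other tests; this is actually a convergent p-series with p=8 > 1)

Inconclusive (lim aₙ = 0; need another test)


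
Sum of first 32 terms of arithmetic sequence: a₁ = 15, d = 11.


aₙ = 15 + (32-1)×11 = 356
Sₙ = n(a₁+aₙ)/2 = 32×(15+356)/2
= 32×371/2 = 5936

S_32 = 5936


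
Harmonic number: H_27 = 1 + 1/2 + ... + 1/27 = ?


H_27 = 1/1 + 1/2 + 1/3 + ... + 1/27
= 312536252003/80313433200
≈ 3.8915

H_27 = 312536252003/80313433200 ≈ 3.8915


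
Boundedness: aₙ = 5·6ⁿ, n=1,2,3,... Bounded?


aₙ = 5·6ⁿ → as n→∞, aₙ→∞ (since base 6 > 1)
No finite upper bound exists
The sequence is UNBOUNDED

Unbounded (aₙ → ∞ as n → ∞)


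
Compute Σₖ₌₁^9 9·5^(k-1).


Sₙ = 9×(5^9 - 1)/(5 - 1)
= 9×(1953125 - 1)/4
= 9×1953124/4
= 4394529

S_9 = 4394529


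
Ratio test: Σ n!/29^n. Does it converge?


aₙ = n!/29^n
a_{n+1}/aₙ = (n+1)!/29^(n+1) × 29^n/n!
= (n+1)/29
L = lim(n→∞) (n+1)/29 = ∞
L > 1 → series DIVERGES

Diverges (ratio test: L = ∞ > 1)


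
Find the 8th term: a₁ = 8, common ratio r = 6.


aₙ = a₁·r^(n-1)
= 8×6^7
= 8×279936
= 2239488

a_8 = 2239488


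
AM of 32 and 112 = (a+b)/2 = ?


AM = (32 + 112)/2 = 144/2 = 72

AM = 72


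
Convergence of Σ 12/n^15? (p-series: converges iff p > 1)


p-series test: Σ c/n^p converges if p > 1, diverges if p ≤ 1 (constant c > 0 doesn't affect convergence).
p = 15
15 > 1 → CONVERGES

Converges (p = 15 > 1)


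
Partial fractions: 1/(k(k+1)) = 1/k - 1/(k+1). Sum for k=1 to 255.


1/(k(k+1)) = 1/k - 1/(k+1) (partial fractions)
Telescoping: Σ = 1 - 1/256 = 255/256

Sum = 255/256


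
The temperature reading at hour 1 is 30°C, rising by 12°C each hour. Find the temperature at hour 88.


aₙ = a₁ + (n-1)d
= 30 + (88-1)×12
= 30 + 1044
= 1074

a_88 = 1074


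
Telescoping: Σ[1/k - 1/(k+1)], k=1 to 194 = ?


Telescoping: adjacent terms cancel.
= 1/1 - 1/195
= 1 - 1/195 = 194/195

Sum = 194/195


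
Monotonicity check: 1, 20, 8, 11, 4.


Differences: 19, -12, 3, -7
Difference at position 1 is +19 (> 0) but position 2 is -12 (< 0) — sequence both rises and falls
→ NOT monotonic

Not monotonic


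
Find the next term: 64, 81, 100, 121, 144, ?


Pattern: perfect squares: n²
Terms: 64, 81, 100, 121, 144
Next term = 169

Next term = 169


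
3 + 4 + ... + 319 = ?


Σₖ₌3^319 k = Σₖ₌₁^319 k − Σₖ₌₁^2 k
= 319·320/2 − 2·3/2
= 51040 − 3 = 51037

Σk = 51037


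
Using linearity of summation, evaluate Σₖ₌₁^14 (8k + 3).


Σ(8k+3) = 8·Σk + 3·n
= 8·105 + 3·14
= 840 + 42 = 882

Σ = 882


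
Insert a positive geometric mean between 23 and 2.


GM = √(23×2) = √46 = 6.7823

GM = 6.7823


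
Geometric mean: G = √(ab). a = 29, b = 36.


GM = √(29×36) = √1044 = 32.311

GM = 32.311


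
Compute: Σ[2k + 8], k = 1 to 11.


Σ(2k+8) = 2·Σk + 8·n
= 2·66 + 8·11
= 132 + 88 = 220

Σ = 220


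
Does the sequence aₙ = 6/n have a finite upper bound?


a₁ = 6, a₂ = 6/2, a₃ = 6/3, ...
0 < aₙ ≤ 6 for all n ≥ 1
Lower bound: 0, Upper bound: 6
The sequence IS bounded

Bounded (0 < aₙ ≤ 6)


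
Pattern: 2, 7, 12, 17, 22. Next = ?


Pattern: arithmetic (d=5)
Terms: 2, 7, 12, 17, 22
Next term = 27

Next term = 27


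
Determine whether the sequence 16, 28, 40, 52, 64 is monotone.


Differences: 12, 12, 12, 12
All differences > 0 → strictly INCREASING

Monotonically increasing


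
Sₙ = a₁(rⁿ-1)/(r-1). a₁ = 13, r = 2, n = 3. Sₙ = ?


Sₙ = 13×(2^3 - 1)/(2 - 1)
= 13×(8 - 1)/1
= 13×7/1
= 91

S_3 = 91


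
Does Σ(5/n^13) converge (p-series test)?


p-series test: Σ c/n^p converges if p > 1, diverges if p ≤ 1 (constant c > 0 doesn't affect convergence).
p = 13
13 > 1 → CONVERGES

Converges (p = 13 > 1)


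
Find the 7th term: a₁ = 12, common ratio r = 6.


aₙ = a₁·r^(n-1)
= 12×6^6
= 12×46656
= 559872

a_7 = 559872


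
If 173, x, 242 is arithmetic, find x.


AM = (173 + 242)/2 = 415/2 = 207.5

AM = 207.5


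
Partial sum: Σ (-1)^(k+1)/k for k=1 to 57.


S = 1 - 1/2 + 1/3 - 1/4 + 1/5 - 1/6 + 1/7 - 1/8 ± ...
= 0.7018
(Full series converges to +ln(2) ≈ +0.6931)

S_57 = 0.7018


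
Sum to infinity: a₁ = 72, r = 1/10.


S∞ = a₁/(1-r) = 72/(1 - 1/10)
= 72/(9/10)
= 80

S∞ = 80


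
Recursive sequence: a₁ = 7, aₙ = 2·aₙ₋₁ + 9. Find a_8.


Computing step by step:
a_1 = 7
a_2 = 23
a_3 = 55
a_4 = 119
a_5 = 247
a_6 = 503
a_7 = 1015
a_8 = 2039


a_8 = 2039


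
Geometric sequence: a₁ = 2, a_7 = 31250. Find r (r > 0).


r^(n-1) = aₙ/a₁
r^6 = 31250/2 = 15625
r = 15625^(1/6)
= ±5; taking r > 0 gives r = 5

r = 5


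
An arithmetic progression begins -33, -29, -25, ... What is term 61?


aₙ = a₁ + (n-1)d
= -33 + (61-1)×4
= -33 + 240
= 207

a_61 = 207


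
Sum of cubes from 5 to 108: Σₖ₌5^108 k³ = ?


Σₖ₌5^108 k³ = [108·109/2]² − [4·5/2]²
= 34644996 − 100 = 34644896

Σk³ = 34644896


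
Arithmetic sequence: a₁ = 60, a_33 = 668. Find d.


d = (aₙ - a₁)/(n-1)
= (668 - 60)/(33-1)
= 608/32 = 19

d = 19


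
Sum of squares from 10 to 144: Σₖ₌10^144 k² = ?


Σₖ₌10^144 k² = Σₖ₌₁^144 k² − Σₖ₌₁^9 k²
= 144·145·289/6 − 9·10·19/6
= 1005720 − 285 = 1005435

Σk² = 1005435
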